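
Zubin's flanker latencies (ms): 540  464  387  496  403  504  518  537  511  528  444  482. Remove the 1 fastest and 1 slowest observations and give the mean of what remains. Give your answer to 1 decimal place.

488.7 ms

Sorted: 387, 403, 444, 464, 482, 496, 504, 511, 518, 528, 537, 540
Drop lowest 1 (387) and highest 1 (540)
Remaining (n=10): Σ = 4887, mean = 4887/10 = 488.700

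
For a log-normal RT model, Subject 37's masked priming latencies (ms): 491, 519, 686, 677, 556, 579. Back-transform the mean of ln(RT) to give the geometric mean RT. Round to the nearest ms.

ln(RT): 6.1964, 6.2519, 6.5309, 6.5177, 6.3208, 6.3613
Mean ln(RT) = 38.1790/6 = 6.36316
Geometric mean = exp(6.36316) = 580.08 ms

580 ms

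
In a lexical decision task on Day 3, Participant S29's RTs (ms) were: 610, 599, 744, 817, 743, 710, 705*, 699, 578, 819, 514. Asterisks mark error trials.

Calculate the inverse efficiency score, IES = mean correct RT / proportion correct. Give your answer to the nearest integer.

Correct trials (n=10): 610, 599, 744, 817, 743, 710, 699, 578, 819, 514
Mean correct RT = 6833/10 = 683.3000 ms
Proportion correct = 10/11
IES = 683.3000 / (10/11) = 751.630 ms

752 ms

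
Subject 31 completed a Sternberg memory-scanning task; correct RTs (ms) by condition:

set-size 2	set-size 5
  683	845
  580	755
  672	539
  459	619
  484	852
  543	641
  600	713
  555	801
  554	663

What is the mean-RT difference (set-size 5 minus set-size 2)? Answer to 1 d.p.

144.2 ms

M(set-size 2) = 5130/9 = 570.000
M(set-size 5) = 6428/9 = 714.222
Difference = 714.222 − 570.000 = 144.222 ms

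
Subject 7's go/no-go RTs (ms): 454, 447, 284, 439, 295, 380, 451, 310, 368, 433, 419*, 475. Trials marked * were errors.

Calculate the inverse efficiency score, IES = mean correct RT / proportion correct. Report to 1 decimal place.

430.0 ms

Correct trials (n=11): 454, 447, 284, 439, 295, 380, 451, 310, 368, 433, 475
Mean correct RT = 4336/11 = 394.1818 ms
Proportion correct = 11/12
IES = 394.1818 / (11/12) = 430.017 ms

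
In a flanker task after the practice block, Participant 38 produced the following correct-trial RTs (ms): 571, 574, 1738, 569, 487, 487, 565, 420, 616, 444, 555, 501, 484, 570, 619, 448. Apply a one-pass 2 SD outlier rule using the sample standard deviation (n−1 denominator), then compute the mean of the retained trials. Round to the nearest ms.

527 ms

n = 16, ΣRT = 9648, M = 603.000
Σ(x−M)² = 1430780.00; s = √(1430780.00/15) = 308.845
Cutoffs: 603.000 ± 2·308.845 → [-14.7, 1220.7]
Outside: 1738 → excluded.
Retained (n=15): Σ = 7910, mean = 7910/15 = 527.333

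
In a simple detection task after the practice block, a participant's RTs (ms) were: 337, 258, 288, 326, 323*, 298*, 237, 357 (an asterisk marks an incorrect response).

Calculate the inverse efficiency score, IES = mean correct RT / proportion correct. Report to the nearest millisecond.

Correct trials (n=6): 337, 258, 288, 326, 237, 357
Mean correct RT = 1803/6 = 300.5000 ms
Proportion correct = 6/8
IES = 300.5000 / (6/8) = 400.667 ms

401 ms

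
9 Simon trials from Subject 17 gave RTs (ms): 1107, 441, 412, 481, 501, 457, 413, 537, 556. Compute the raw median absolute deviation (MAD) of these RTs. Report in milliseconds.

56 ms

Sorted: 412, 413, 441, 457, 481, 501, 537, 556, 1107 → median = 481
|x − 481|: 626, 40, 69, 0, 20, 24, 68, 56, 75
Sorted deviations: 0, 20, 24, 40, 56, 68, 69, 75, 626 → MAD = 56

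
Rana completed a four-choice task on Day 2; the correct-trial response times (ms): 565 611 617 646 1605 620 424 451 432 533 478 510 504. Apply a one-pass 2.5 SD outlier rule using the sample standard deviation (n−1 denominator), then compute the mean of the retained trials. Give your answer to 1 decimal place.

n = 13, ΣRT = 7996, M = 615.077
Σ(x−M)² = 1129310.92; s = √(1129310.92/12) = 306.772
Cutoffs: 615.077 ± 2.5·306.772 → [-151.9, 1382.0]
Outside: 1605 → excluded.
Retained (n=12): Σ = 6391, mean = 6391/12 = 532.583

532.6 ms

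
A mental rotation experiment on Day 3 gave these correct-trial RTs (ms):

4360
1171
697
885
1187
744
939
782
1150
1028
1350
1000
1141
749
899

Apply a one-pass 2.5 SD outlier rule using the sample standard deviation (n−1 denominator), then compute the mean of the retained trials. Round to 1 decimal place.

n = 15, ΣRT = 18082, M = 1205.467
Σ(x−M)² = 11181243.73; s = √(11181243.73/14) = 893.678
Cutoffs: 1205.467 ± 2.5·893.678 → [-1028.7, 3439.7]
Outside: 4360 → excluded.
Retained (n=14): Σ = 13722, mean = 13722/14 = 980.143

980.1 ms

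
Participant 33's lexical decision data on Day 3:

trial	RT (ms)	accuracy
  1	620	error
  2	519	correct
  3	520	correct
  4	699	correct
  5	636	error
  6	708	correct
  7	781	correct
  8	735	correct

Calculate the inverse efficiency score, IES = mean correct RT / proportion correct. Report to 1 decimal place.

Correct trials (n=6): 519, 520, 699, 708, 781, 735
Mean correct RT = 3962/6 = 660.3333 ms
Proportion correct = 6/8
IES = 660.3333 / (6/8) = 880.444 ms

880.4 ms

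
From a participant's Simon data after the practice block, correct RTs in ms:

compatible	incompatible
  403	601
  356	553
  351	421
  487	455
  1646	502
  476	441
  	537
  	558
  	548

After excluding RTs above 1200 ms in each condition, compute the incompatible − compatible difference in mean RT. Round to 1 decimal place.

98.3 ms

compatible: exclude 1646
M(compatible) = 2073/5 = 414.600
M(incompatible) = 4616/9 = 512.889
Difference = 512.889 − 414.600 = 98.289 ms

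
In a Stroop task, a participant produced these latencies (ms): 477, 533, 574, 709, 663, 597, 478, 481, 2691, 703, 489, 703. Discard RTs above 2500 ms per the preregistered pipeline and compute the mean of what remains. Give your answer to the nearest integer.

Excluded: 2691
Retained (n=11): Σ = 6407
Mean = 6407/11 = 582.4545

582 ms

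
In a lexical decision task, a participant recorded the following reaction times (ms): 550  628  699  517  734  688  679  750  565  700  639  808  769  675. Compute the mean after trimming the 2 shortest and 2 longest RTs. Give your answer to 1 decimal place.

Sorted: 517, 550, 565, 628, 639, 675, 679, 688, 699, 700, 734, 750, 769, 808
Drop lowest 2 (517, 550) and highest 2 (769, 808)
Remaining (n=10): Σ = 6757, mean = 6757/10 = 675.700

675.7 ms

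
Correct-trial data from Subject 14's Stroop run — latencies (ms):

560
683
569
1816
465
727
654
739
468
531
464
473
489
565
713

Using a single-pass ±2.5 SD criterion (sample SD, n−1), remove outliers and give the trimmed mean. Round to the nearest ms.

579 ms

n = 15, ΣRT = 9916, M = 661.067
Σ(x−M)² = 1571884.93; s = √(1571884.93/14) = 335.078
Cutoffs: 661.067 ± 2.5·335.078 → [-176.6, 1498.8]
Outside: 1816 → excluded.
Retained (n=14): Σ = 8100, mean = 8100/14 = 578.571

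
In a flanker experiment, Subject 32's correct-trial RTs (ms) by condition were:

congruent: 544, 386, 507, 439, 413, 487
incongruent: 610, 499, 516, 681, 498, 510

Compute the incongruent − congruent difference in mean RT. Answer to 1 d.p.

M(congruent) = 2776/6 = 462.667
M(incongruent) = 3314/6 = 552.333
Difference = 552.333 − 462.667 = 89.667 ms

89.7 ms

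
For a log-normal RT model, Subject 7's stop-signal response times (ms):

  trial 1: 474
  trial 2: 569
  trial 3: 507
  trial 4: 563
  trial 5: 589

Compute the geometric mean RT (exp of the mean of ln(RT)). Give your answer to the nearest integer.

539 ms

ln(RT): 6.1612, 6.3439, 6.2285, 6.3333, 6.3784
Mean ln(RT) = 31.4453/5 = 6.28906
Geometric mean = exp(6.28906) = 538.65 ms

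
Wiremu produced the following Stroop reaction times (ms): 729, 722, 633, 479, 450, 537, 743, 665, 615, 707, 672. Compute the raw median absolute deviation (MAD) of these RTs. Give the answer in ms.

Sorted: 450, 479, 537, 615, 633, 665, 672, 707, 722, 729, 743 → median = 665
|x − 665|: 64, 57, 32, 186, 215, 128, 78, 0, 50, 42, 7
Sorted deviations: 0, 7, 32, 42, 50, 57, 64, 78, 128, 186, 215 → MAD = 57

57 ms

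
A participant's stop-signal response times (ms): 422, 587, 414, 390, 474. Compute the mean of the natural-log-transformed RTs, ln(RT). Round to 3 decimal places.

6.115

ln(RT): 6.0450, 6.3750, 6.0259, 5.9661, 6.1612
Σ ln(RT) = 30.5733
Mean = 30.5733/5 = 6.11465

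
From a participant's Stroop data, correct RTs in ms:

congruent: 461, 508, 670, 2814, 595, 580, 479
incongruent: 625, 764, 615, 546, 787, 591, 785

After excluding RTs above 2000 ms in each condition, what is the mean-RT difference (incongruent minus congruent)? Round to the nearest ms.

congruent: exclude 2814
M(congruent) = 3293/6 = 548.833
M(incongruent) = 4713/7 = 673.286
Difference = 673.286 − 548.833 = 124.452 ms

124 ms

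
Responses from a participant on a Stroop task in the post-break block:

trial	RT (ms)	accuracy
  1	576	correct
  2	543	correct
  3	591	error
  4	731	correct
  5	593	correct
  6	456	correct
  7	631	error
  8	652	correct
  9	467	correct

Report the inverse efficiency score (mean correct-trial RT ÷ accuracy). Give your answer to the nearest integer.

738 ms

Correct trials (n=7): 576, 543, 731, 593, 456, 652, 467
Mean correct RT = 4018/7 = 574.0000 ms
Proportion correct = 7/9
IES = 574.0000 / (7/9) = 738.000 ms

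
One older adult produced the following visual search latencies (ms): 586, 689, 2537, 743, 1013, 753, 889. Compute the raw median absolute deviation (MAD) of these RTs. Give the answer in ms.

Sorted: 586, 689, 743, 753, 889, 1013, 2537 → median = 753
|x − 753|: 167, 64, 1784, 10, 260, 0, 136
Sorted deviations: 0, 10, 64, 136, 167, 260, 1784 → MAD = 136

136 ms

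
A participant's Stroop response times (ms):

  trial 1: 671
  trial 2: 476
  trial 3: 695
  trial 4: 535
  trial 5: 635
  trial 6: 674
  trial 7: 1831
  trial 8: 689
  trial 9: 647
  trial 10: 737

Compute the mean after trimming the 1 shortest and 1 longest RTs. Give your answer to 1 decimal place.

660.4 ms

Sorted: 476, 535, 635, 647, 671, 674, 689, 695, 737, 1831
Drop lowest 1 (476) and highest 1 (1831)
Remaining (n=8): Σ = 5283, mean = 5283/8 = 660.375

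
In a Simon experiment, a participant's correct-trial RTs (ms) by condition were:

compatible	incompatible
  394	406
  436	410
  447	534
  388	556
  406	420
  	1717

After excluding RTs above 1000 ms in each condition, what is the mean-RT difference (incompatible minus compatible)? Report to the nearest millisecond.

incompatible: exclude 1717
M(compatible) = 2071/5 = 414.200
M(incompatible) = 2326/5 = 465.200
Difference = 465.200 − 414.200 = 51.000 ms

51 ms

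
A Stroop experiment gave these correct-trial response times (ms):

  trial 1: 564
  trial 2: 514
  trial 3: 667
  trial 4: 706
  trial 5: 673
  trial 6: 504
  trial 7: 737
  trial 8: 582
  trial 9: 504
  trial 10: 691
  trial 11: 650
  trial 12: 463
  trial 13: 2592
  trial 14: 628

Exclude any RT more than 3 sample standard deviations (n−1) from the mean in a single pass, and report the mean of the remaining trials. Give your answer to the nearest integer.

606 ms

n = 14, ΣRT = 10475, M = 748.214
Σ(x−M)² = 3758124.36; s = √(3758124.36/13) = 537.668
Cutoffs: 748.214 ± 3·537.668 → [-864.8, 2361.2]
Outside: 2592 → excluded.
Retained (n=13): Σ = 7883, mean = 7883/13 = 606.385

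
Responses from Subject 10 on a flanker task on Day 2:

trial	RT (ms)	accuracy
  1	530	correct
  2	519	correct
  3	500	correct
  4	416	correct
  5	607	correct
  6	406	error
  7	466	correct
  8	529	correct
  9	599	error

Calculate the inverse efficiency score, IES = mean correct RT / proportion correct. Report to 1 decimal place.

655.2 ms

Correct trials (n=7): 530, 519, 500, 416, 607, 466, 529
Mean correct RT = 3567/7 = 509.5714 ms
Proportion correct = 7/9
IES = 509.5714 / (7/9) = 655.163 ms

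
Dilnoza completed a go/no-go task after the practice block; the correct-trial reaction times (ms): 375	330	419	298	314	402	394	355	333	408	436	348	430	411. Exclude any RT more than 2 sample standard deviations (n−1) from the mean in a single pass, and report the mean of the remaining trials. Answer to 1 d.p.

375.2 ms

n = 14, ΣRT = 5253, M = 375.214
Σ(x−M)² = 26724.36; s = √(26724.36/13) = 45.340
Cutoffs: 375.214 ± 2·45.340 → [284.5, 465.9]
No RTs fall outside the cutoffs; all 14 retained. Mean = 5253/14 = 375.214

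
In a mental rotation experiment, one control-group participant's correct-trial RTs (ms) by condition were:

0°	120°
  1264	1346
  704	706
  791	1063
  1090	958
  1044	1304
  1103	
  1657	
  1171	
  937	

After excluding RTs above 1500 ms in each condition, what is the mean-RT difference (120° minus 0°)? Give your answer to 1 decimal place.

62.4 ms

0°: exclude 1657
M(0°) = 8104/8 = 1013.000
M(120°) = 5377/5 = 1075.400
Difference = 1075.400 − 1013.000 = 62.400 ms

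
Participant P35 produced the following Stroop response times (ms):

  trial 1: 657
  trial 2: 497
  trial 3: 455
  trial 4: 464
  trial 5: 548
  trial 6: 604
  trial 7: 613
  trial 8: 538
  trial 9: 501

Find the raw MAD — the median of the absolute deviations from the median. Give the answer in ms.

66 ms

Sorted: 455, 464, 497, 501, 538, 548, 604, 613, 657 → median = 538
|x − 538|: 119, 41, 83, 74, 10, 66, 75, 0, 37
Sorted deviations: 0, 10, 37, 41, 66, 74, 75, 83, 119 → MAD = 66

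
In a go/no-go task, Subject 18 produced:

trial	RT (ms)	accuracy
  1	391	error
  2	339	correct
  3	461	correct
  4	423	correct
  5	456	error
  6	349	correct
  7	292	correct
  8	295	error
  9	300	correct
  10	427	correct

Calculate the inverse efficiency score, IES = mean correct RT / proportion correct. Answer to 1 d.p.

Correct trials (n=7): 339, 461, 423, 349, 292, 300, 427
Mean correct RT = 2591/7 = 370.1429 ms
Proportion correct = 7/10
IES = 370.1429 / (7/10) = 528.776 ms

528.8 ms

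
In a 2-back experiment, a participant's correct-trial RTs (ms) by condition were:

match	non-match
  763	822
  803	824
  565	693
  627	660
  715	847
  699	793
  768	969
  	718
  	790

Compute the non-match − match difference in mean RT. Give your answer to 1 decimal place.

85.0 ms

M(match) = 4940/7 = 705.714
M(non-match) = 7116/9 = 790.667
Difference = 790.667 − 705.714 = 84.952 ms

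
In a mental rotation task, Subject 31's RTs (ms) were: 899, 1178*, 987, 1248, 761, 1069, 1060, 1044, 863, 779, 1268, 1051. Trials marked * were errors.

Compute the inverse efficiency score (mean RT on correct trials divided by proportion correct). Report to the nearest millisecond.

Correct trials (n=11): 899, 987, 1248, 761, 1069, 1060, 1044, 863, 779, 1268, 1051
Mean correct RT = 11029/11 = 1002.6364 ms
Proportion correct = 11/12
IES = 1002.6364 / (11/12) = 1093.785 ms

1094 ms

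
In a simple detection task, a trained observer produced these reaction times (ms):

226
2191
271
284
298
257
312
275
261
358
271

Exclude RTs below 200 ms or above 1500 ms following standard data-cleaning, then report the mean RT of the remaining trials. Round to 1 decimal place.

Excluded: 2191
Retained (n=10): Σ = 2813
Mean = 2813/10 = 281.3000

281.3 ms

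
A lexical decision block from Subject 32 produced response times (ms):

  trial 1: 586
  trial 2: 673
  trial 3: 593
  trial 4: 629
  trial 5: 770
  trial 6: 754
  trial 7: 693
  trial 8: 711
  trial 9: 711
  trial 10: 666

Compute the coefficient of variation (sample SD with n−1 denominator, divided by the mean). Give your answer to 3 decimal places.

0.092

n = 10, Σ = 6786, M = 678.6000
Σ(x−M)² = 34898.400; s = √(34898.400/9) = 62.2704
CV = 62.2704 / 678.6000 = 0.09176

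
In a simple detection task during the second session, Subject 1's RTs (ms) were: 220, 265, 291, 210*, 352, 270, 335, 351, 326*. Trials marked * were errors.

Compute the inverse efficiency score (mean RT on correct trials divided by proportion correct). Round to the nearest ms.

Correct trials (n=7): 220, 265, 291, 352, 270, 335, 351
Mean correct RT = 2084/7 = 297.7143 ms
Proportion correct = 7/9
IES = 297.7143 / (7/9) = 382.776 ms

383 ms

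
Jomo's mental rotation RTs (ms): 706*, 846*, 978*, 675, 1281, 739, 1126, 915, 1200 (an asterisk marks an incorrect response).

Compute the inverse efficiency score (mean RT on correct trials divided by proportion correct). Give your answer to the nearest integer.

1484 ms

Correct trials (n=6): 675, 1281, 739, 1126, 915, 1200
Mean correct RT = 5936/6 = 989.3333 ms
Proportion correct = 6/9
IES = 989.3333 / (6/9) = 1484.000 ms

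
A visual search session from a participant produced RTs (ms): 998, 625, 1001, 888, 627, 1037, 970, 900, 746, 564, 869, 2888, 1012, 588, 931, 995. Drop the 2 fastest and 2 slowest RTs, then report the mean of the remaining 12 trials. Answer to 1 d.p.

Sorted: 564, 588, 625, 627, 746, 869, 888, 900, 931, 970, 995, 998, 1001, 1012, 1037, 2888
Drop lowest 2 (564, 588) and highest 2 (1037, 2888)
Remaining (n=12): Σ = 10562, mean = 10562/12 = 880.167

880.2 ms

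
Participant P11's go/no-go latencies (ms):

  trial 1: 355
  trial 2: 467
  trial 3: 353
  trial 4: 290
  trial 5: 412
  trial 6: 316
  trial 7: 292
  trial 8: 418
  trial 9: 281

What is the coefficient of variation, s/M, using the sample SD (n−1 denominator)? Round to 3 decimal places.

0.187

n = 9, Σ = 3184, M = 353.7778
Σ(x−M)² = 34943.556; s = √(34943.556/8) = 66.0904
CV = 66.0904 / 353.7778 = 0.18681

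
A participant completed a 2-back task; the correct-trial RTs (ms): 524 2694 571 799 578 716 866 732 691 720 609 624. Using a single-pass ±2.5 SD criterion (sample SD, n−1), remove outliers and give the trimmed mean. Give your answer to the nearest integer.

675 ms

n = 12, ΣRT = 10124, M = 843.667
Σ(x−M)² = 3844030.67; s = √(3844030.67/11) = 591.149
Cutoffs: 843.667 ± 2.5·591.149 → [-634.2, 2321.5]
Outside: 2694 → excluded.
Retained (n=11): Σ = 7430, mean = 7430/11 = 675.455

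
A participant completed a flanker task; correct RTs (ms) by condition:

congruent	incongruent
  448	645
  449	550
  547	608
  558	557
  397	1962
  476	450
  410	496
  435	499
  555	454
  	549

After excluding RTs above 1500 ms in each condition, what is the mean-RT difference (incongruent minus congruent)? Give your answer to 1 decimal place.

59.2 ms

incongruent: exclude 1962
M(congruent) = 4275/9 = 475.000
M(incongruent) = 4808/9 = 534.222
Difference = 534.222 − 475.000 = 59.222 ms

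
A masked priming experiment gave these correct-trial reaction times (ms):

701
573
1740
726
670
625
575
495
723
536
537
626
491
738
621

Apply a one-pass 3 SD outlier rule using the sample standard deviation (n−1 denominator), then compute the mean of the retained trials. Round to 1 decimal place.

n = 15, ΣRT = 10377, M = 691.800
Σ(x−M)² = 1272408.40; s = √(1272408.40/14) = 301.474
Cutoffs: 691.800 ± 3·301.474 → [-212.6, 1596.2]
Outside: 1740 → excluded.
Retained (n=14): Σ = 8637, mean = 8637/14 = 616.929

616.9 ms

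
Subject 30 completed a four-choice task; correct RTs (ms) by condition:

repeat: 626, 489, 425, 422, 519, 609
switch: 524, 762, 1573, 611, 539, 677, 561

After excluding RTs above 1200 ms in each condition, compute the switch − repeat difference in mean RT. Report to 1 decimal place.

switch: exclude 1573
M(repeat) = 3090/6 = 515.000
M(switch) = 3674/6 = 612.333
Difference = 612.333 − 515.000 = 97.333 ms

97.3 ms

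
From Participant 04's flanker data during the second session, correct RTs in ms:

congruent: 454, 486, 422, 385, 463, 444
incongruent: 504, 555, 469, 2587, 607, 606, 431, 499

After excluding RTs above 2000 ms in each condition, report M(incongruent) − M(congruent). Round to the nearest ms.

82 ms

incongruent: exclude 2587
M(congruent) = 2654/6 = 442.333
M(incongruent) = 3671/7 = 524.429
Difference = 524.429 − 442.333 = 82.095 ms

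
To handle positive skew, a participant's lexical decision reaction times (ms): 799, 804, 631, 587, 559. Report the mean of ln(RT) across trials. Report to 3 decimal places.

ln(RT): 6.6834, 6.6896, 6.4473, 6.3750, 6.3261
Σ ln(RT) = 32.5214
Mean = 32.5214/5 = 6.50429

6.504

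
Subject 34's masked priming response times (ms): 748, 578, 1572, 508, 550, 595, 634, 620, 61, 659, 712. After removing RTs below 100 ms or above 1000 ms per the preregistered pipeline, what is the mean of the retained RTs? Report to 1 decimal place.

622.7 ms

Excluded: 61, 1572
Retained (n=9): Σ = 5604
Mean = 5604/9 = 622.6667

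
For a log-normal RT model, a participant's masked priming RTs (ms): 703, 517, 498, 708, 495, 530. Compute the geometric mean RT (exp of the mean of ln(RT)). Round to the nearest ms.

568 ms

ln(RT): 6.5554, 6.2480, 6.2106, 6.5624, 6.2046, 6.2729
Mean ln(RT) = 38.0539/6 = 6.34231
Geometric mean = exp(6.34231) = 568.11 ms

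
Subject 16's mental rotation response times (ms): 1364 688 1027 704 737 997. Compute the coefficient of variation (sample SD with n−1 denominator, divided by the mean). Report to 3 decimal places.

n = 6, Σ = 5517, M = 919.5000
Σ(x−M)² = 348481.500; s = √(348481.500/5) = 264.0006
CV = 264.0006 / 919.5000 = 0.28711

0.287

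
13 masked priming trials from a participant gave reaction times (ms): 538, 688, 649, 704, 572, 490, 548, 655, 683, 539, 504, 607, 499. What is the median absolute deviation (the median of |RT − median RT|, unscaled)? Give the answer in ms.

73 ms

Sorted: 490, 499, 504, 538, 539, 548, 572, 607, 649, 655, 683, 688, 704 → median = 572
|x − 572|: 34, 116, 77, 132, 0, 82, 24, 83, 111, 33, 68, 35, 73
Sorted deviations: 0, 24, 33, 34, 35, 68, 73, 77, 82, 83, 111, 116, 132 → MAD = 73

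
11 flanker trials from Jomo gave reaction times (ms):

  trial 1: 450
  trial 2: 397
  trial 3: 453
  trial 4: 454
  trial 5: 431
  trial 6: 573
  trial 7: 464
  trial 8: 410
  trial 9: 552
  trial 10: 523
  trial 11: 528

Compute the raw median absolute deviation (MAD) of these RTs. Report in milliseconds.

44 ms

Sorted: 397, 410, 431, 450, 453, 454, 464, 523, 528, 552, 573 → median = 454
|x − 454|: 4, 57, 1, 0, 23, 119, 10, 44, 98, 69, 74
Sorted deviations: 0, 1, 4, 10, 23, 44, 57, 69, 74, 98, 119 → MAD = 44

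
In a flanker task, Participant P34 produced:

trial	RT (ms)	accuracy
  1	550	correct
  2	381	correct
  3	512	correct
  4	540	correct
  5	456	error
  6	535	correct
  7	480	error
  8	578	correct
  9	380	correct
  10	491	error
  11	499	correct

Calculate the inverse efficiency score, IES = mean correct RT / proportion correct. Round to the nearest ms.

683 ms

Correct trials (n=8): 550, 381, 512, 540, 535, 578, 380, 499
Mean correct RT = 3975/8 = 496.8750 ms
Proportion correct = 8/11
IES = 496.8750 / (8/11) = 683.203 ms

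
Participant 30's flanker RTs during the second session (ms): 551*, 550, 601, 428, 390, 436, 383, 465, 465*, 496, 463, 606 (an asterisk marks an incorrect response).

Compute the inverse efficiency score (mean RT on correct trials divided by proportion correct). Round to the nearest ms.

Correct trials (n=10): 550, 601, 428, 390, 436, 383, 465, 496, 463, 606
Mean correct RT = 4818/10 = 481.8000 ms
Proportion correct = 10/12
IES = 481.8000 / (10/12) = 578.160 ms

578 ms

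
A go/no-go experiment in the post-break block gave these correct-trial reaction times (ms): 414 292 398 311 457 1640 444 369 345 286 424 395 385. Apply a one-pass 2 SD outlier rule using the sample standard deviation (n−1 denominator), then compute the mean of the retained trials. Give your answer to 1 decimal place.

376.7 ms

n = 13, ΣRT = 6160, M = 473.846
Σ(x−M)² = 1509485.69; s = √(1509485.69/12) = 354.670
Cutoffs: 473.846 ± 2·354.670 → [-235.5, 1183.2]
Outside: 1640 → excluded.
Retained (n=12): Σ = 4520, mean = 4520/12 = 376.667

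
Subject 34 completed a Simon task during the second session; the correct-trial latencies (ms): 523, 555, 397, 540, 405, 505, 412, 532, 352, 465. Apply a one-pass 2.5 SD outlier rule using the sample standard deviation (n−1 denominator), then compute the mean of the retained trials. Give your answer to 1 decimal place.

468.6 ms

n = 10, ΣRT = 4686, M = 468.600
Σ(x−M)² = 46850.40; s = √(46850.40/9) = 72.150
Cutoffs: 468.600 ± 2.5·72.150 → [288.2, 649.0]
No RTs fall outside the cutoffs; all 10 retained. Mean = 4686/10 = 468.600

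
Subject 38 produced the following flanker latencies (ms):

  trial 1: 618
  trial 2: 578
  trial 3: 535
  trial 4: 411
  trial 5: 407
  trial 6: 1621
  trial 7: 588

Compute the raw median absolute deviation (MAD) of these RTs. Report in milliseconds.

43 ms

Sorted: 407, 411, 535, 578, 588, 618, 1621 → median = 578
|x − 578|: 40, 0, 43, 167, 171, 1043, 10
Sorted deviations: 0, 10, 40, 43, 167, 171, 1043 → MAD = 43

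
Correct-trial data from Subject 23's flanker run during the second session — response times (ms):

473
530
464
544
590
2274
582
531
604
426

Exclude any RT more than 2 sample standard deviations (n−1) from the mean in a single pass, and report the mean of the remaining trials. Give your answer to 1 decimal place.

527.1 ms

n = 10, ΣRT = 7018, M = 701.800
Σ(x−M)² = 2776781.60; s = √(2776781.60/9) = 555.456
Cutoffs: 701.800 ± 2·555.456 → [-409.1, 1812.7]
Outside: 2274 → excluded.
Retained (n=9): Σ = 4744, mean = 4744/9 = 527.111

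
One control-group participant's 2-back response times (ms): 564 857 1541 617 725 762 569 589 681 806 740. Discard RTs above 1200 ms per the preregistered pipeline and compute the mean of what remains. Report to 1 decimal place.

691.0 ms

Excluded: 1541
Retained (n=10): Σ = 6910
Mean = 6910/10 = 691.0000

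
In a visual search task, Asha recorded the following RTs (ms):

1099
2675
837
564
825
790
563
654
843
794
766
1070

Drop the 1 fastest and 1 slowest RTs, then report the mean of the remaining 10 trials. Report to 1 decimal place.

Sorted: 563, 564, 654, 766, 790, 794, 825, 837, 843, 1070, 1099, 2675
Drop lowest 1 (563) and highest 1 (2675)
Remaining (n=10): Σ = 8242, mean = 8242/10 = 824.200

824.2 ms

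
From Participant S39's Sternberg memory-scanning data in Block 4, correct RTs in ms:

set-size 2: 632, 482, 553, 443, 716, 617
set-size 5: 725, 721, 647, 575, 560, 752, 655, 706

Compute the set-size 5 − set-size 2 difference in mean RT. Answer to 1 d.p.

M(set-size 2) = 3443/6 = 573.833
M(set-size 5) = 5341/8 = 667.625
Difference = 667.625 − 573.833 = 93.792 ms

93.8 ms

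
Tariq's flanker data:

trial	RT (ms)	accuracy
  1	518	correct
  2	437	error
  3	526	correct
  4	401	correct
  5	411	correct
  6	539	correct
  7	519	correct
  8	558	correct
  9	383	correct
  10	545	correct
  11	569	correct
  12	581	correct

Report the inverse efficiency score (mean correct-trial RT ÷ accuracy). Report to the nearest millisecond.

Correct trials (n=11): 518, 526, 401, 411, 539, 519, 558, 383, 545, 569, 581
Mean correct RT = 5550/11 = 504.5455 ms
Proportion correct = 11/12
IES = 504.5455 / (11/12) = 550.413 ms

550 ms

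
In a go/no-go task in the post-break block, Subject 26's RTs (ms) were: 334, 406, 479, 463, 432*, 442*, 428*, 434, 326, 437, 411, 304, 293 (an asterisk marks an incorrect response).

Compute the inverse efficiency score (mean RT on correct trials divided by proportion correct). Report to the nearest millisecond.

Correct trials (n=10): 334, 406, 479, 463, 434, 326, 437, 411, 304, 293
Mean correct RT = 3887/10 = 388.7000 ms
Proportion correct = 10/13
IES = 388.7000 / (10/13) = 505.310 ms

505 ms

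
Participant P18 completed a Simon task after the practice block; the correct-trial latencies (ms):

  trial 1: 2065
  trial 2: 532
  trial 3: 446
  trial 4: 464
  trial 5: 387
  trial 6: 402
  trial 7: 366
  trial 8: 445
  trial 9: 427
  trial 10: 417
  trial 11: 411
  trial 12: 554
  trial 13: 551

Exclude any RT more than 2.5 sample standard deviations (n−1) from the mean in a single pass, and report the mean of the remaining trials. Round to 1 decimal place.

n = 13, ΣRT = 7467, M = 574.385
Σ(x−M)² = 2451541.08; s = √(2451541.08/12) = 451.990
Cutoffs: 574.385 ± 2.5·451.990 → [-555.6, 1704.4]
Outside: 2065 → excluded.
Retained (n=12): Σ = 5402, mean = 5402/12 = 450.167

450.2 ms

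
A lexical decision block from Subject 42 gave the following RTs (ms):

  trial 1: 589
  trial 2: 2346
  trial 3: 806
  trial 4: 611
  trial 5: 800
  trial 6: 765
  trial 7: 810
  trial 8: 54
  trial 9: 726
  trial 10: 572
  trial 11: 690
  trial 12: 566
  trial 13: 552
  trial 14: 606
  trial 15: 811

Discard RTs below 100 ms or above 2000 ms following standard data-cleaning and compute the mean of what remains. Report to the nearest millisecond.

685 ms

Excluded: 54, 2346
Retained (n=13): Σ = 8904
Mean = 8904/13 = 684.9231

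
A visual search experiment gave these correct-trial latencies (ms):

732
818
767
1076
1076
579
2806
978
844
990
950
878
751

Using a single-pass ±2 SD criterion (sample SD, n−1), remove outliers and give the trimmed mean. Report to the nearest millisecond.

n = 13, ΣRT = 13245, M = 1018.846
Σ(x−M)² = 3709353.69; s = √(3709353.69/12) = 555.979
Cutoffs: 1018.846 ± 2·555.979 → [-93.1, 2130.8]
Outside: 2806 → excluded.
Retained (n=12): Σ = 10439, mean = 10439/12 = 869.917

870 ms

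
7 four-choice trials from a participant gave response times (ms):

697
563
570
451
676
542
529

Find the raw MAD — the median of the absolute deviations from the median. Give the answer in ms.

Sorted: 451, 529, 542, 563, 570, 676, 697 → median = 563
|x − 563|: 134, 0, 7, 112, 113, 21, 34
Sorted deviations: 0, 7, 21, 34, 112, 113, 134 → MAD = 34

34 ms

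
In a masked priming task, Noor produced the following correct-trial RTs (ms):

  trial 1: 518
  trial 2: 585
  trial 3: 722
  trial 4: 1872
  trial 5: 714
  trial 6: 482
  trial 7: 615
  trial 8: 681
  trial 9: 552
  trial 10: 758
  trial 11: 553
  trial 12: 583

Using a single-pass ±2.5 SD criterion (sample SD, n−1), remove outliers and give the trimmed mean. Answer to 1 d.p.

614.8 ms

n = 12, ΣRT = 8635, M = 719.583
Σ(x−M)² = 1531686.92; s = √(1531686.92/11) = 373.154
Cutoffs: 719.583 ± 2.5·373.154 → [-213.3, 1652.5]
Outside: 1872 → excluded.
Retained (n=11): Σ = 6763, mean = 6763/11 = 614.818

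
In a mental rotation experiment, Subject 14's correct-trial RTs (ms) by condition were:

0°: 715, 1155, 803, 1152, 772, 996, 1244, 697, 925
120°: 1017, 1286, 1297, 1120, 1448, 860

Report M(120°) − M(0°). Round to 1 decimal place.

231.4 ms

M(0°) = 8459/9 = 939.889
M(120°) = 7028/6 = 1171.333
Difference = 1171.333 − 939.889 = 231.444 ms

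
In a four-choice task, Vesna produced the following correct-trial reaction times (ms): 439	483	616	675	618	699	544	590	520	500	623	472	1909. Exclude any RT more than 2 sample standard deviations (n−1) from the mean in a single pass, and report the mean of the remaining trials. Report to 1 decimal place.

n = 13, ΣRT = 8688, M = 668.308
Σ(x−M)² = 1744988.77; s = √(1744988.77/12) = 381.334
Cutoffs: 668.308 ± 2·381.334 → [-94.4, 1431.0]
Outside: 1909 → excluded.
Retained (n=12): Σ = 6779, mean = 6779/12 = 564.917

564.9 ms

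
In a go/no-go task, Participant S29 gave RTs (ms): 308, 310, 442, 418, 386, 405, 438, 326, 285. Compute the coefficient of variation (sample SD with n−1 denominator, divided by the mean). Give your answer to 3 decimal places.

n = 9, Σ = 3318, M = 368.6667
Σ(x−M)² = 30182.000; s = √(30182.000/8) = 61.4227
CV = 61.4227 / 368.6667 = 0.16661

0.167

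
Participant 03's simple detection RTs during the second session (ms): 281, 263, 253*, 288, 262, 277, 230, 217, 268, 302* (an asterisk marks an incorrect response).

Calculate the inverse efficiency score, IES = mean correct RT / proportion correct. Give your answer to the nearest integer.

326 ms

Correct trials (n=8): 281, 263, 288, 262, 277, 230, 217, 268
Mean correct RT = 2086/8 = 260.7500 ms
Proportion correct = 8/10
IES = 260.7500 / (8/10) = 325.938 ms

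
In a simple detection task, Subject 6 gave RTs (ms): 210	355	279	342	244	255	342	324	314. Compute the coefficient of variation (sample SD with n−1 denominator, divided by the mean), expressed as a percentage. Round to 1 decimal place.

17.3%

n = 9, Σ = 2665, M = 296.1111
Σ(x−M)² = 20890.889; s = √(20890.889/8) = 51.1015
CV = 51.1015 / 296.1111 = 0.17258 = 17.258%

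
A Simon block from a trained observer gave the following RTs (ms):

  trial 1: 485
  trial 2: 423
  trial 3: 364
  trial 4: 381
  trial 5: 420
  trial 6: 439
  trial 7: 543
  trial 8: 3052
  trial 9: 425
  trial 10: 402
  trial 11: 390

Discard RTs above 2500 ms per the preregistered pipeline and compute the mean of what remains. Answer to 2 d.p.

427.20 ms

Excluded: 3052
Retained (n=10): Σ = 4272
Mean = 4272/10 = 427.2000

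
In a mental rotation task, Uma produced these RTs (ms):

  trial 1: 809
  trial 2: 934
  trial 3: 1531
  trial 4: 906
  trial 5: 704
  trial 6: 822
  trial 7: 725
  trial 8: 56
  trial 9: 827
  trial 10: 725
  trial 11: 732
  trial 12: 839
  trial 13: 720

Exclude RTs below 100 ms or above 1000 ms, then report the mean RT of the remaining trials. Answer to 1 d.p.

794.8 ms

Excluded: 56, 1531
Retained (n=11): Σ = 8743
Mean = 8743/11 = 794.8182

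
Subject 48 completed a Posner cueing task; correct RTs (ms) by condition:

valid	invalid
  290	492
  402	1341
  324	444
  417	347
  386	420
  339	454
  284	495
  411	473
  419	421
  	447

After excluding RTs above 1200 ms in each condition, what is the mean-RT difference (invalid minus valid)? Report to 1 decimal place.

invalid: exclude 1341
M(valid) = 3272/9 = 363.556
M(invalid) = 3993/9 = 443.667
Difference = 443.667 − 363.556 = 80.111 ms

80.1 ms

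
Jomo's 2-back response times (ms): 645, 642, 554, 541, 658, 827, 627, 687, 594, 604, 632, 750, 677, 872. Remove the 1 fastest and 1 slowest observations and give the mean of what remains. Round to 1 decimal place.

Sorted: 541, 554, 594, 604, 627, 632, 642, 645, 658, 677, 687, 750, 827, 872
Drop lowest 1 (541) and highest 1 (872)
Remaining (n=12): Σ = 7897, mean = 7897/12 = 658.083

658.1 ms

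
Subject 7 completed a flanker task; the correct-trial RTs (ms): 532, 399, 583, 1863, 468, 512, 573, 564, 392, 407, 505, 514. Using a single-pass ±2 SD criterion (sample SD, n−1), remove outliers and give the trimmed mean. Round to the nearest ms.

495 ms

n = 12, ΣRT = 7312, M = 609.333
Σ(x−M)² = 1763564.67; s = √(1763564.67/11) = 400.405
Cutoffs: 609.333 ± 2·400.405 → [-191.5, 1410.1]
Outside: 1863 → excluded.
Retained (n=11): Σ = 5449, mean = 5449/11 = 495.364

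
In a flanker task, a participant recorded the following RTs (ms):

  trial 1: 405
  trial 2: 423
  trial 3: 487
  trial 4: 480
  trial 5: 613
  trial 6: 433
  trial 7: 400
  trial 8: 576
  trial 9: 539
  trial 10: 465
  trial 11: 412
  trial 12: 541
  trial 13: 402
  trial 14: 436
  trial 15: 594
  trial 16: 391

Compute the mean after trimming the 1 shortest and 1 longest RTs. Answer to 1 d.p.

Sorted: 391, 400, 402, 405, 412, 423, 433, 436, 465, 480, 487, 539, 541, 576, 594, 613
Drop lowest 1 (391) and highest 1 (613)
Remaining (n=14): Σ = 6593, mean = 6593/14 = 470.929

470.9 ms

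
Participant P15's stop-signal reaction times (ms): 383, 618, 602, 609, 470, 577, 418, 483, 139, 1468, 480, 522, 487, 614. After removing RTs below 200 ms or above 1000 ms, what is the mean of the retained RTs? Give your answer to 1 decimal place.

521.9 ms

Excluded: 139, 1468
Retained (n=12): Σ = 6263
Mean = 6263/12 = 521.9167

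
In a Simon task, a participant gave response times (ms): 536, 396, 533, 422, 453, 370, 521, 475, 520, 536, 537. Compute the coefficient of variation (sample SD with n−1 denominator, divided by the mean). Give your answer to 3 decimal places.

0.129

n = 11, Σ = 5299, M = 481.7273
Σ(x−M)² = 38852.182; s = √(38852.182/10) = 62.3315
CV = 62.3315 / 481.7273 = 0.12939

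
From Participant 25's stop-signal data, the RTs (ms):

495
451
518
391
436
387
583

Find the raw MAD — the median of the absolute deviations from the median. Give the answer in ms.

60 ms

Sorted: 387, 391, 436, 451, 495, 518, 583 → median = 451
|x − 451|: 44, 0, 67, 60, 15, 64, 132
Sorted deviations: 0, 15, 44, 60, 64, 67, 132 → MAD = 60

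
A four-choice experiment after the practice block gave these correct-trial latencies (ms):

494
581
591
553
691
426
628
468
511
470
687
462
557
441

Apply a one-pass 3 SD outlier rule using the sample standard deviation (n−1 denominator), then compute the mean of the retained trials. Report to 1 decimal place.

540.0 ms

n = 14, ΣRT = 7560, M = 540.000
Σ(x−M)² = 98816.00; s = √(98816.00/13) = 87.185
Cutoffs: 540.000 ± 3·87.185 → [278.4, 801.6]
No RTs fall outside the cutoffs; all 14 retained. Mean = 7560/14 = 540.000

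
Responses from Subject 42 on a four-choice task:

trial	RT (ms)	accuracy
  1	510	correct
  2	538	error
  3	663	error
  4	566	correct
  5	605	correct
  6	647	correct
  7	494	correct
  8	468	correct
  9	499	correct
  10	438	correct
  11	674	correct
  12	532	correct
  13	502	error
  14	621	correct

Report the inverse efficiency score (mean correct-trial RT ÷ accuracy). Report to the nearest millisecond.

Correct trials (n=11): 510, 566, 605, 647, 494, 468, 499, 438, 674, 532, 621
Mean correct RT = 6054/11 = 550.3636 ms
Proportion correct = 11/14
IES = 550.3636 / (11/14) = 700.463 ms

700 ms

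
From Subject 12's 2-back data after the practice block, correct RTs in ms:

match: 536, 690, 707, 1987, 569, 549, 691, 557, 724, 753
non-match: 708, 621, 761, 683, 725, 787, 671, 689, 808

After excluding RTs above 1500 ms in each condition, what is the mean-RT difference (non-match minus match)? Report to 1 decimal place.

match: exclude 1987
M(match) = 5776/9 = 641.778
M(non-match) = 6453/9 = 717.000
Difference = 717.000 − 641.778 = 75.222 ms

75.2 ms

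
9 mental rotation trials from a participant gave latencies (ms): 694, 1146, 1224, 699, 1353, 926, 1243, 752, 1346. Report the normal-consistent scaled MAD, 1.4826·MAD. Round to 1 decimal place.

306.9 ms

Sorted: 694, 699, 752, 926, 1146, 1224, 1243, 1346, 1353 → median = 1146
|x − 1146| sorted: 0, 78, 97, 200, 207, 220, 394, 447, 452 → MAD = 207
Robust SD ≈ 1.4826 × 207 = 306.898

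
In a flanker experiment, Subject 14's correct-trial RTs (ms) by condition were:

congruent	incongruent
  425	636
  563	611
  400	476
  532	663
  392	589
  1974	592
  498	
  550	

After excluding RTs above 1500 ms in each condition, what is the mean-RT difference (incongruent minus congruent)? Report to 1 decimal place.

congruent: exclude 1974
M(congruent) = 3360/7 = 480.000
M(incongruent) = 3567/6 = 594.500
Difference = 594.500 − 480.000 = 114.500 ms

114.5 ms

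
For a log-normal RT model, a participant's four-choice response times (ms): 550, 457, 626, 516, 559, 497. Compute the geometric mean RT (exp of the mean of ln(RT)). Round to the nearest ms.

532 ms

ln(RT): 6.3099, 6.1247, 6.4394, 6.2461, 6.3261, 6.2086
Mean ln(RT) = 37.6548/6 = 6.27580
Geometric mean = exp(6.27580) = 531.55 ms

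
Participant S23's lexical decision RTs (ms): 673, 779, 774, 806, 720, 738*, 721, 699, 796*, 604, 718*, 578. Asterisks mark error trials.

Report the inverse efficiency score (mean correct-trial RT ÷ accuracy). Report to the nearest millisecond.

Correct trials (n=9): 673, 779, 774, 806, 720, 721, 699, 604, 578
Mean correct RT = 6354/9 = 706.0000 ms
Proportion correct = 9/12
IES = 706.0000 / (9/12) = 941.333 ms

941 ms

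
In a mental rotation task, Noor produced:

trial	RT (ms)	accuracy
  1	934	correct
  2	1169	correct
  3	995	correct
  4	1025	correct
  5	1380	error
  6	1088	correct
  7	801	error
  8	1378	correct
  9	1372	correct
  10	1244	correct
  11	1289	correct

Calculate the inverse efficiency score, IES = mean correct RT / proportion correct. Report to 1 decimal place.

Correct trials (n=9): 934, 1169, 995, 1025, 1088, 1378, 1372, 1244, 1289
Mean correct RT = 10494/9 = 1166.0000 ms
Proportion correct = 9/11
IES = 1166.0000 / (9/11) = 1425.111 ms

1425.1 ms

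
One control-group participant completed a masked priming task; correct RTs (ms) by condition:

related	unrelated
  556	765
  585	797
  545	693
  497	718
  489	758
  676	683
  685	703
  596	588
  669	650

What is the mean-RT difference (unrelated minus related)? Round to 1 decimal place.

117.4 ms

M(related) = 5298/9 = 588.667
M(unrelated) = 6355/9 = 706.111
Difference = 706.111 − 588.667 = 117.444 ms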